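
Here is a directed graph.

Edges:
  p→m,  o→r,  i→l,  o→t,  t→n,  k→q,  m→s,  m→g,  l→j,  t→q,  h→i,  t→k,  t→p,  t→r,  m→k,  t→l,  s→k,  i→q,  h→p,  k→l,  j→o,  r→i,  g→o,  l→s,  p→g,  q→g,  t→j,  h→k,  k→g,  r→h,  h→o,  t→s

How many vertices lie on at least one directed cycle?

13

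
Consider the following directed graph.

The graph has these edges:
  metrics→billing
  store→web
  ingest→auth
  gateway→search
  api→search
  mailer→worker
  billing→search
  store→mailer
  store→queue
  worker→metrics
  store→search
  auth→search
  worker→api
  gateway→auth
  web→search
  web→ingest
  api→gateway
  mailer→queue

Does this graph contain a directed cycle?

No

DFS with white/gray/black marking, starting from gateway:
gateway gray
  auth gray
    search gray
    search black
  auth black
  gateway→search: search black — skip
gateway black
billing gray
  billing→search: search black — skip
billing black
metrics gray
  metrics→billing: billing black — skip
metrics black
store gray
  mailer gray
    worker gray
      worker→metrics: metrics black — skip
      api gray
        api→search: search black — skip
        api→gateway: gateway black — skip
      api black
    worker black
    queue gray
    queue black
  mailer black
  store→search: search black — skip
  store→queue: queue black — skip
  web gray
    web→search: search black — skip
    ingest gray
      ingest→auth: auth black — skip
    ingest black
  web black
store black
Every edge goes to a white or black vertex — no back edge, so the graph is acyclic.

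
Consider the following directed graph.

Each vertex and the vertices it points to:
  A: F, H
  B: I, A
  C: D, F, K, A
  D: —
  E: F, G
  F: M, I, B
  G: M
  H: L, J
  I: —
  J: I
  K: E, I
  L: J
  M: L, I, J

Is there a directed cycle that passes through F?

F is on a cycle iff F can reach itself via ≥1 edge.
F → B → A → F — yes.

Yes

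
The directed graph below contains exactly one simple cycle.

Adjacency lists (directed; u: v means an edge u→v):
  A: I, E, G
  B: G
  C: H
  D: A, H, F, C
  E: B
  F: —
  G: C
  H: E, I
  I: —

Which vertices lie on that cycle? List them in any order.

B, C, E, G, H

DFS with gray/black marking from H:
H gray
  E gray
    B gray
      G gray
        C gray
          C→H: H is gray → back edge
Back edge closes the cycle H → E → B → G → C → H; its vertices are {B, C, E, G, H}.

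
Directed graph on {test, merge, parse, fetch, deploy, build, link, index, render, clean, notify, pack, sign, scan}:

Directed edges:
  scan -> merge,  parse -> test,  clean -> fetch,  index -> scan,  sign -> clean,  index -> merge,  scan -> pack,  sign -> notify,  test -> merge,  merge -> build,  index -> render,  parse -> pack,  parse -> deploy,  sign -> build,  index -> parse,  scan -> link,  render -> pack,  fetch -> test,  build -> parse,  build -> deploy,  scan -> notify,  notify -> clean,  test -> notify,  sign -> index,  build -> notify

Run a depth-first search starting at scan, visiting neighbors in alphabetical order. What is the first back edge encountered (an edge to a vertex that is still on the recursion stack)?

test→merge

DFS from scan (visiting neighbors in alphabetical order); mark gray on enter, black on exit:
scan gray
  link gray
  link black
  merge gray
    build gray
      deploy gray
      deploy black
      notify gray
        clean gray
          fetch gray
            test gray
              test→merge: merge is gray → back edge
First back edge: test → merge.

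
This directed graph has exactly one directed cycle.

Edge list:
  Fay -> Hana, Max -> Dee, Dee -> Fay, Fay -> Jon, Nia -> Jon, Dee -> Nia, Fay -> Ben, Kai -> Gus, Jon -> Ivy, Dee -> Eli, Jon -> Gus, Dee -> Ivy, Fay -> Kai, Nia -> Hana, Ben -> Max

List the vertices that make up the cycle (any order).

Ben, Dee, Fay, Max

DFS with gray/black marking from Dee:
Dee gray
  Ivy gray
  Ivy black
  Eli gray
  Eli black
  Fay gray
    Kai gray
      Gus gray
      Gus black
    Kai black
    Hana gray
    Hana black
    Jon gray
      Jon→Ivy: Ivy black — skip
      Jon→Gus: Gus black — skip
    Jon black
    Ben gray
      Max gray
        Max→Dee: Dee is gray → back edge
Back edge closes the cycle Dee → Fay → Ben → Max → Dee; its vertices are {Ben, Dee, Fay, Max}.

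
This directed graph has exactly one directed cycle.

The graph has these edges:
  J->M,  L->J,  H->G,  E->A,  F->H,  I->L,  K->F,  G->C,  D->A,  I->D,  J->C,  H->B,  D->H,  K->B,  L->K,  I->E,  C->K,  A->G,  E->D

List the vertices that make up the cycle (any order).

C, F, G, H, K

DFS with gray/black marking from C:
C gray
  K gray
    F gray
      H gray
        B gray
        B black
        G gray
          G→C: C is gray → back edge
Back edge closes the cycle C → K → F → H → G → C; its vertices are {C, F, G, H, K}.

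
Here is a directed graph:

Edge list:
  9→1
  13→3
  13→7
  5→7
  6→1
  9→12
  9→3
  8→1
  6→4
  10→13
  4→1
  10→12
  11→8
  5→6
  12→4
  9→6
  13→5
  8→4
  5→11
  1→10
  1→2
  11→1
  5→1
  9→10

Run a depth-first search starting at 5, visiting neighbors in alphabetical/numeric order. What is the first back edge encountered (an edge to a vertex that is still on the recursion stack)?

DFS from 5 (visiting neighbors in alphabetical/numeric order); mark gray on enter, black on exit:
5 gray
  1 gray
    2 gray
    2 black
    10 gray
      12 gray
        4 gray
          4→1: 1 is gray → back edge
First back edge: 4 → 1.

4→1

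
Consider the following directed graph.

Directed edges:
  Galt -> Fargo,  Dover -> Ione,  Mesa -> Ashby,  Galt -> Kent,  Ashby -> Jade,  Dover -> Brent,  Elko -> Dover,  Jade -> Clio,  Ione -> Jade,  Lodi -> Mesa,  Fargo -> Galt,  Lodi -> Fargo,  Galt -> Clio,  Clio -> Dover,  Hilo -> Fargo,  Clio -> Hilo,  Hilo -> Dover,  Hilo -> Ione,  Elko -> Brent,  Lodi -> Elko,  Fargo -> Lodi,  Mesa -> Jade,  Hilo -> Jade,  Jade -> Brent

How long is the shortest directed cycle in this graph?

2

For each vertex v, BFS finds the shortest path from v back to v.
The shortest such closed walk is Lodi → Fargo → Lodi, length 2.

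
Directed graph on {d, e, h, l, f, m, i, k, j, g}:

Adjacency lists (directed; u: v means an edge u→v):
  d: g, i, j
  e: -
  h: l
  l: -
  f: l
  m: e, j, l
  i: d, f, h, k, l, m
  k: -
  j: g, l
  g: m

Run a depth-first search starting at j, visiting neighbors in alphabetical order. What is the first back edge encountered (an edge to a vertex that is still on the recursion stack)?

DFS from j (visiting neighbors in alphabetical order); mark gray on enter, black on exit:
j gray
  g gray
    m gray
      e gray
      e black
      m→j: j is gray → back edge
First back edge: m → j.

m→j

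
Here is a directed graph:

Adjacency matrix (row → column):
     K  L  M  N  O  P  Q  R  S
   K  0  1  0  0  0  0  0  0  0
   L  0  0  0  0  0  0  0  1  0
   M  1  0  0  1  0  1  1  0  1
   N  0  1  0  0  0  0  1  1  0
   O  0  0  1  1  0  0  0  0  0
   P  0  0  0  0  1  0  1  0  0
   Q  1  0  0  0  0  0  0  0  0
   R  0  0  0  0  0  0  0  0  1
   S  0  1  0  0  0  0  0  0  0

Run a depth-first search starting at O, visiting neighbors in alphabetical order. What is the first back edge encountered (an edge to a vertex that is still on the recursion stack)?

S→L

DFS from O (visiting neighbors in alphabetical order); mark gray on enter, black on exit:
O gray
  M gray
    K gray
      L gray
        R gray
          S gray
            S→L: L is gray → back edge
First back edge: S → L.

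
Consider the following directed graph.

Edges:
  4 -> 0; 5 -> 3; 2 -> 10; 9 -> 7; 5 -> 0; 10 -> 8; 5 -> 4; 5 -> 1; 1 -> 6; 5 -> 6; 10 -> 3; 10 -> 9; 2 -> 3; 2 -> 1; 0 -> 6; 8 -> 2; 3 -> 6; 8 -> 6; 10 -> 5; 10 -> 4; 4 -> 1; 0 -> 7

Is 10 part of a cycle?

Yes

10 is on a cycle iff 10 can reach itself via ≥1 edge.
10 → 8 → 2 → 10 — yes.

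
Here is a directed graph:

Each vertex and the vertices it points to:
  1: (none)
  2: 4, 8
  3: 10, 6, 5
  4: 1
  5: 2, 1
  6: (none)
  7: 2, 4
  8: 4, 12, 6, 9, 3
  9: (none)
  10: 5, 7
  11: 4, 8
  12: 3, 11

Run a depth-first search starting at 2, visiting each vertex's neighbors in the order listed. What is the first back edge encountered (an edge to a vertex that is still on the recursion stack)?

DFS from 2 (visiting each vertex's neighbors in the order listed); mark gray on enter, black on exit:
2 gray
  4 gray
    1 gray
    1 black
  4 black
  8 gray
    8→4: 4 black — skip
    12 gray
      3 gray
        10 gray
          5 gray
            5→2: 2 is gray → back edge
First back edge: 5 → 2.

5→2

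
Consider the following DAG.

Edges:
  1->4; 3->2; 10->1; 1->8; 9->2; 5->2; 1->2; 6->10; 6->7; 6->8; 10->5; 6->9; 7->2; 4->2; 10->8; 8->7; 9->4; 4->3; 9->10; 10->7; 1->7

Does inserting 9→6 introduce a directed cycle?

Yes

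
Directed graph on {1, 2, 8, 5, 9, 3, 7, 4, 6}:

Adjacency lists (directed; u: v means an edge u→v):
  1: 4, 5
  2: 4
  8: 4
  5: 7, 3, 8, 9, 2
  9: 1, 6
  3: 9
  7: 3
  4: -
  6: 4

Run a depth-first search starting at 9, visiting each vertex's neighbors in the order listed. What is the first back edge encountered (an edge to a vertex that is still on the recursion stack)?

3→9

DFS from 9 (visiting each vertex's neighbors in the order listed); mark gray on enter, black on exit:
9 gray
  1 gray
    4 gray
    4 black
    5 gray
      7 gray
        3 gray
          3→9: 9 is gray → back edge
First back edge: 3 → 9.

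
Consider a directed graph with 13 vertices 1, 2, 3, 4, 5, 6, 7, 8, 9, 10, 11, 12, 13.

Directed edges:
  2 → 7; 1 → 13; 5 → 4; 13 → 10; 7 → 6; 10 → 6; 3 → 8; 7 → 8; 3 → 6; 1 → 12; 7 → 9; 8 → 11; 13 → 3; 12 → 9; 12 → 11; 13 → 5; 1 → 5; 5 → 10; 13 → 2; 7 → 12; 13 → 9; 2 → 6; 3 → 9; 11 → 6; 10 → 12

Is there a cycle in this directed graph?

DFS with white/gray/black marking, starting from 3:
3 gray
  8 gray
    11 gray
      6 gray
      6 black
    11 black
  8 black
  3→6: 6 black — skip
  9 gray
  9 black
3 black
1 gray
  5 gray
    10 gray
      12 gray
        12→11: 11 black — skip
        12→9: 9 black — skip
      12 black
      10→6: 6 black — skip
    10 black
    4 gray
    4 black
  5 black
  13 gray
    13→5: 5 black — skip
    13→9: 9 black — skip
    13→10: 10 black — skip
    2 gray
      2→6: 6 black — skip
      7 gray
        7→9: 9 black — skip
        7→6: 6 black — skip
        7→12: 12 black — skip
        7→8: 8 black — skip
      7 black
    2 black
    13→3: 3 black — skip
  13 black
  1→12: 12 black — skip
1 black
Every edge goes to a white or black vertex — no back edge, so the graph is acyclic.

No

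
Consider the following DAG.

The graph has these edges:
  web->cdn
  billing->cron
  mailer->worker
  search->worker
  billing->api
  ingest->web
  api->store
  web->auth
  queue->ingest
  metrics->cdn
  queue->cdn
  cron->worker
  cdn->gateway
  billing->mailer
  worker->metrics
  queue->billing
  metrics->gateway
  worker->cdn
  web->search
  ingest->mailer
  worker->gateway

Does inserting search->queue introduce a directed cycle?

Yes

Adding search→queue creates a cycle iff queue can already reach search.
Path from queue: queue → ingest → web → search.
So queue → … → search → queue is a cycle.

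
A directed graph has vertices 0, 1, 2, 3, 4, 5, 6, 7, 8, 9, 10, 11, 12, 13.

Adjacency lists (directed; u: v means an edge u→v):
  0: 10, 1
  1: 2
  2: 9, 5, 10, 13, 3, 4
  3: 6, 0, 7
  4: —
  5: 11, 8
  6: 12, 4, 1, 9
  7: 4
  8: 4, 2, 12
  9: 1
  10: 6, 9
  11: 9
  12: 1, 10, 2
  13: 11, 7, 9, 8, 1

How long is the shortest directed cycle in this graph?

3

For each vertex v, BFS finds the shortest path from v back to v.
The shortest such closed walk is 2 → 13 → 1 → 2, length 3.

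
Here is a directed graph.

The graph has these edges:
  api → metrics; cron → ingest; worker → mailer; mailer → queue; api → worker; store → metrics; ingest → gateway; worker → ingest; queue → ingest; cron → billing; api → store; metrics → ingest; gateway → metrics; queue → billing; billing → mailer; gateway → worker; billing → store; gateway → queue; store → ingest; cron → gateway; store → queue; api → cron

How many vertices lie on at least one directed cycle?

8

A vertex is on a directed cycle iff it belongs to a strongly connected component of size ≥ 2 (or has a self-loop).
The vertices on cycles are {queue, store, ingest, mailer, worker, billing, gateway, metrics} — 8 in total.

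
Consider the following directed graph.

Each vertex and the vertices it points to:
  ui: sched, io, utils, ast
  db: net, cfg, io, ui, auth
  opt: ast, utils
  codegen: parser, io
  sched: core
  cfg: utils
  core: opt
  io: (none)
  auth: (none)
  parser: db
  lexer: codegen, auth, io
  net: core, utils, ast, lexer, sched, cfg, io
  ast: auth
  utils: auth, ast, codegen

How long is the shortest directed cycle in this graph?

For each vertex v, BFS finds the shortest path from v back to v.
The shortest such closed walk is parser → db → net → lexer → codegen → parser, length 5.

5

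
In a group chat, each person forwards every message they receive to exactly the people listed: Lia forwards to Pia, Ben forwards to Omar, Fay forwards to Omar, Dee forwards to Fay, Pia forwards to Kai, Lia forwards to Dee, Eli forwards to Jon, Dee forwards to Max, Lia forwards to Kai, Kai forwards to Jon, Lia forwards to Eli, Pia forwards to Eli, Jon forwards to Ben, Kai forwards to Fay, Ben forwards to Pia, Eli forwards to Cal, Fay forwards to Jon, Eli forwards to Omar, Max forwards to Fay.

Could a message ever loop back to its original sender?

Yes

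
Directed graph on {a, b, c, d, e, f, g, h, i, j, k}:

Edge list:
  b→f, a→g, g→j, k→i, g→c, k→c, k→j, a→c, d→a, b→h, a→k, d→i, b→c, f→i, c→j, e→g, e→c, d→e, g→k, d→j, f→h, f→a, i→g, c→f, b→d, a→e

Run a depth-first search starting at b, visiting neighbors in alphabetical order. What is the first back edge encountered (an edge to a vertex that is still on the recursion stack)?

a->c

DFS from b (visiting neighbors in alphabetical order); mark gray on enter, black on exit:
b gray
  c gray
    f gray
      a gray
        a→c: c is gray → back edge
First back edge: a → c.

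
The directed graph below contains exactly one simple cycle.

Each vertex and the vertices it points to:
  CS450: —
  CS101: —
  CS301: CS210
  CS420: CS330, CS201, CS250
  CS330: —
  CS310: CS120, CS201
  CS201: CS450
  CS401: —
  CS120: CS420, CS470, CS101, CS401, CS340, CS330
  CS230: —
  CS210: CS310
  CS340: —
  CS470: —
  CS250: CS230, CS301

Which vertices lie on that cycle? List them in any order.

CS120, CS210, CS250, CS301, CS310, CS420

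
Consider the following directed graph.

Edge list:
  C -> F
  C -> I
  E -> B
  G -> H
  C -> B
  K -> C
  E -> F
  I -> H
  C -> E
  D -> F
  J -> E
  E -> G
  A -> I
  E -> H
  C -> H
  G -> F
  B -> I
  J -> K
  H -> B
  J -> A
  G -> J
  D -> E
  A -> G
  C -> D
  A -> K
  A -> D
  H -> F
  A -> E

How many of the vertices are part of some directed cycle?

10

A vertex is on a directed cycle iff it belongs to a strongly connected component of size ≥ 2 (or has a self-loop).
The vertices on cycles are {A, B, C, D, E, G, H, I, J, K} — 10 in total.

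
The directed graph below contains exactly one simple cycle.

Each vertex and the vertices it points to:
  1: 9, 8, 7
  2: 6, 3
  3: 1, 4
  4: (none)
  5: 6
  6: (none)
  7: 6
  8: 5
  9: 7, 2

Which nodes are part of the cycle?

1, 2, 3, 9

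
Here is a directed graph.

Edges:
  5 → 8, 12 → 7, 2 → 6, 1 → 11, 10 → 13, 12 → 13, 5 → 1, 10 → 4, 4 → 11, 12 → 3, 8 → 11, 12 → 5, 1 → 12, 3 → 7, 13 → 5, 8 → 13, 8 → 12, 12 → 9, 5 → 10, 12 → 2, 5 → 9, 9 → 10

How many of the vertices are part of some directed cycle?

7

A vertex is on a directed cycle iff it belongs to a strongly connected component of size ≥ 2 (or has a self-loop).
The vertices on cycles are {1, 5, 8, 9, 10, 12, 13} — 7 in total.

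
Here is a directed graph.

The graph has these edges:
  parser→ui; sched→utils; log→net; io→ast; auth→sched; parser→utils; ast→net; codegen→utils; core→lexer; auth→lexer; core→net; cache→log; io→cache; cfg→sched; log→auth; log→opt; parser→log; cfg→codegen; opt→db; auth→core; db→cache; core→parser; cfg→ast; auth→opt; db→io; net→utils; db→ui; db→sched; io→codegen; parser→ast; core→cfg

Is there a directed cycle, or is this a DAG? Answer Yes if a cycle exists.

Yes

DFS with white/gray/black marking, starting from db:
db gray
  sched gray
    utils gray
    utils black
  sched black
  ui gray
  ui black
  cache gray
    log gray
      opt gray
        opt→db: db is gray → back edge
Back edge found, so a cycle exists: db → cache → log → opt → db.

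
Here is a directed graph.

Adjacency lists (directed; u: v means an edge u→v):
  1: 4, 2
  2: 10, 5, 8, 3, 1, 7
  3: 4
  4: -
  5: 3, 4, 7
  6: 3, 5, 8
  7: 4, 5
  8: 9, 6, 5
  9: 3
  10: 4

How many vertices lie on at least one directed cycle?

6

A vertex is on a directed cycle iff it belongs to a strongly connected component of size ≥ 2 (or has a self-loop).
The vertices on cycles are {1, 2, 5, 6, 7, 8} — 6 in total.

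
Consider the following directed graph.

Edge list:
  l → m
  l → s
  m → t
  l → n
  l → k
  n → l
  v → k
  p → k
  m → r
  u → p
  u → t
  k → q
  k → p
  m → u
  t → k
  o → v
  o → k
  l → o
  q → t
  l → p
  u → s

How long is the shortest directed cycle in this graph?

For each vertex v, BFS finds the shortest path from v back to v.
The shortest such closed walk is l → n → l, length 2.

2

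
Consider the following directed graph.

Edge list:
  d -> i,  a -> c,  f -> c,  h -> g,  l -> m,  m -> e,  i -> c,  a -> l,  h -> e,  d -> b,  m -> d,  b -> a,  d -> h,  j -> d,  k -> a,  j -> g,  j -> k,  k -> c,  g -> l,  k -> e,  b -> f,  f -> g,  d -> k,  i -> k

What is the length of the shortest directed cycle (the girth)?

For each vertex v, BFS finds the shortest path from v back to v.
The shortest such closed walk is d → h → g → l → m → d, length 5.

5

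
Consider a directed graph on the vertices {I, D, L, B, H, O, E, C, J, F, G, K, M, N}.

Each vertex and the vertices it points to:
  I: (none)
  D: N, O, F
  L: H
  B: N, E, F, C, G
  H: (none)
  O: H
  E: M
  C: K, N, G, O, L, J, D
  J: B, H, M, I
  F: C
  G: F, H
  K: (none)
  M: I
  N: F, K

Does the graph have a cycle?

Yes

DFS with white/gray/black marking, starting from N:
N gray
  F gray
    C gray
      K gray
      K black
      C→N: N is gray → back edge
Back edge found, so a cycle exists: N → F → C → N.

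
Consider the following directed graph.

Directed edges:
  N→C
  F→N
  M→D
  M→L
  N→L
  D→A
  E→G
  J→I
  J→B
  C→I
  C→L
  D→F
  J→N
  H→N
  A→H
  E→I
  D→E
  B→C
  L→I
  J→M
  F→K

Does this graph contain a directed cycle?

DFS with white/gray/black marking, starting from F:
F gray
  K gray
  K black
  N gray
    C gray
      L gray
        I gray
        I black
      L black
      C→I: I black — skip
    C black
    N→L: L black — skip
  N black
F black
E gray
  G gray
  G black
  E→I: I black — skip
E black
J gray
  M gray
    D gray
      D→F: F black — skip
      A gray
        H gray
          H→N: N black — skip
        H black
      A black
      D→E: E black — skip
    D black
    M→L: L black — skip
  M black
  J→N: N black — skip
  J→I: I black — skip
  B gray
    B→C: C black — skip
  B black
J black
Every edge goes to a white or black vertex — no back edge, so the graph is acyclic.

No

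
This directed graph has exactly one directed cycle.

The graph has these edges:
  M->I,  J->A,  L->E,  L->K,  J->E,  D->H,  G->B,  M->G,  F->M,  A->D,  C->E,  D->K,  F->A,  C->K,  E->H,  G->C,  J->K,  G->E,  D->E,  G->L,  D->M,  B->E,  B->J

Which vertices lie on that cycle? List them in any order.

A, B, D, G, J, M

DFS with gray/black marking from M:
M gray
  I gray
  I black
  G gray
    B gray
      J gray
        K gray
        K black
        A gray
          D gray
            D→M: M is gray → back edge
Back edge closes the cycle M → G → B → J → A → D → M; its vertices are {A, B, D, G, J, M}.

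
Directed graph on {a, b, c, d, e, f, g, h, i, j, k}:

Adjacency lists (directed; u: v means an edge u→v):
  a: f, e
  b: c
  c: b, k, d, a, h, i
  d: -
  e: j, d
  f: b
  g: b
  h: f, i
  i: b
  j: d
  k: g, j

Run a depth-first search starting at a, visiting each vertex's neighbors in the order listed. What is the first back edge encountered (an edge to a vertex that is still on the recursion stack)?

DFS from a (visiting each vertex's neighbors in the order listed); mark gray on enter, black on exit:
a gray
  f gray
    b gray
      c gray
        c→b: b is gray → back edge
First back edge: c → b.

c→b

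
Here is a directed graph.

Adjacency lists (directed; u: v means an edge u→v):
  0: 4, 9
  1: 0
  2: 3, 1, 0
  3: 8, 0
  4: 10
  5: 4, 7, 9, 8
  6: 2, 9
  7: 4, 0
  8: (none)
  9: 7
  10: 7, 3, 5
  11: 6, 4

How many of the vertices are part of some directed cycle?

7

A vertex is on a directed cycle iff it belongs to a strongly connected component of size ≥ 2 (or has a self-loop).
The vertices on cycles are {0, 3, 4, 5, 7, 9, 10} — 7 in total.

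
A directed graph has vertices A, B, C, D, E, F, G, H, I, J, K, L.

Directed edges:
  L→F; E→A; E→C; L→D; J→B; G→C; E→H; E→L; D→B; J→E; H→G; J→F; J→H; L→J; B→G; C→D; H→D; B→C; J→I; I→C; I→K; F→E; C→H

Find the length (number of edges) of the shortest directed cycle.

3

For each vertex v, BFS finds the shortest path from v back to v.
The shortest such closed walk is J → E → L → J, length 3.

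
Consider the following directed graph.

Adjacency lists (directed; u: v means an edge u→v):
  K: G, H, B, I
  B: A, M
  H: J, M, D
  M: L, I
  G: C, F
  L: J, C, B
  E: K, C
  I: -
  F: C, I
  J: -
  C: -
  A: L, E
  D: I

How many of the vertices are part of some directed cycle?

7

A vertex is on a directed cycle iff it belongs to a strongly connected component of size ≥ 2 (or has a self-loop).
The vertices on cycles are {A, B, E, H, K, L, M} — 7 in total.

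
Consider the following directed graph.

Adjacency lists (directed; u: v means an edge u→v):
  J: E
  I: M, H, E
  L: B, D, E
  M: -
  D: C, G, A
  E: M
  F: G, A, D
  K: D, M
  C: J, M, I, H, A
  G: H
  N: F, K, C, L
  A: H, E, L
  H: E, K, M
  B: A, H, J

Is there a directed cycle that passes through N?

No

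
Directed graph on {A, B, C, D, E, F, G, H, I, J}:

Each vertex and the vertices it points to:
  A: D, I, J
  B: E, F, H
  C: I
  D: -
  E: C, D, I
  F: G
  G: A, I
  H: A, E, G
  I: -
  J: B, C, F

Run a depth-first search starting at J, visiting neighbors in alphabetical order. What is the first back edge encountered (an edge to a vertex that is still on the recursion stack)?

DFS from J (visiting neighbors in alphabetical order); mark gray on enter, black on exit:
J gray
  B gray
    E gray
      C gray
        I gray
        I black
      C black
      D gray
      D black
      E→I: I black — skip
    E black
    F gray
      G gray
        A gray
          A→D: D black — skip
          A→I: I black — skip
          A→J: J is gray → back edge
First back edge: A → J.

A->J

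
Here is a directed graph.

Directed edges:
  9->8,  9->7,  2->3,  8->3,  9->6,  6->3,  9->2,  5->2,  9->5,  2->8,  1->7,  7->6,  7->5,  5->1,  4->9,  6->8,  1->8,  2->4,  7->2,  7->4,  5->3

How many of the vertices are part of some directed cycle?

A vertex is on a directed cycle iff it belongs to a strongly connected component of size ≥ 2 (or has a self-loop).
The vertices on cycles are {1, 2, 4, 5, 7, 9} — 6 in total.

6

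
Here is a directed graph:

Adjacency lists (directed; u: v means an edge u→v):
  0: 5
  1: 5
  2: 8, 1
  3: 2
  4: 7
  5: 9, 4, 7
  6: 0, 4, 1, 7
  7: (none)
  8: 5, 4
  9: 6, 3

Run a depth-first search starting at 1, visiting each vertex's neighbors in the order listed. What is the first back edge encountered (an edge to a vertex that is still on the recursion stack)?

DFS from 1 (visiting each vertex's neighbors in the order listed); mark gray on enter, black on exit:
1 gray
  5 gray
    9 gray
      6 gray
        0 gray
          0→5: 5 is gray → back edge
First back edge: 0 → 5.

0→5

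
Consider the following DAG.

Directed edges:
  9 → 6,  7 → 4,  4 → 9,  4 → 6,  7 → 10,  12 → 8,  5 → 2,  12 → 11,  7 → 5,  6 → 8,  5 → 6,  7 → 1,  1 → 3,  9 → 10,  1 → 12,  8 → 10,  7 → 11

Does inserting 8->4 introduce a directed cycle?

Yes

Adding 8→4 creates a cycle iff 4 can already reach 8.
Path from 4: 4 → 6 → 8.
So 4 → … → 8 → 4 is a cycle.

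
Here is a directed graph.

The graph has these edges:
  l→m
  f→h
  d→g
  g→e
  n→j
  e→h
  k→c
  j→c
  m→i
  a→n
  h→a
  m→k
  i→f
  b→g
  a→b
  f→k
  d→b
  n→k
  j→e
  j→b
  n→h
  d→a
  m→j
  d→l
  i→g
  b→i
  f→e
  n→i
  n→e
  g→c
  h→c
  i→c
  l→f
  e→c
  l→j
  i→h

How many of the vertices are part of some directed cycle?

9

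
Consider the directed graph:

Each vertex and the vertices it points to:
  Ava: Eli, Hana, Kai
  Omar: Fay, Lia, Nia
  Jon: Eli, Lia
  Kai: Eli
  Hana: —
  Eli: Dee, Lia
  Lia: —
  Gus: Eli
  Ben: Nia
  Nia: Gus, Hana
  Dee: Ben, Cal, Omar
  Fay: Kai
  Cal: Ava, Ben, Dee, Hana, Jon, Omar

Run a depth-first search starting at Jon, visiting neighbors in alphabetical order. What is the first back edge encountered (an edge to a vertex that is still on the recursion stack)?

Gus→Eli

DFS from Jon (visiting neighbors in alphabetical order); mark gray on enter, black on exit:
Jon gray
  Eli gray
    Dee gray
      Ben gray
        Nia gray
          Gus gray
            Gus→Eli: Eli is gray → back edge
First back edge: Gus → Eli.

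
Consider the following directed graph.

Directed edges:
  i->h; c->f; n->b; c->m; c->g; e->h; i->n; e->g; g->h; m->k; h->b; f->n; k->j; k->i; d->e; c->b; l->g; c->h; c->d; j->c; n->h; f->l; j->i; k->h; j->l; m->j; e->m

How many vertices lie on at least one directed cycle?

A vertex is on a directed cycle iff it belongs to a strongly connected component of size ≥ 2 (or has a self-loop).
The vertices on cycles are {c, d, e, j, k, m} — 6 in total.

6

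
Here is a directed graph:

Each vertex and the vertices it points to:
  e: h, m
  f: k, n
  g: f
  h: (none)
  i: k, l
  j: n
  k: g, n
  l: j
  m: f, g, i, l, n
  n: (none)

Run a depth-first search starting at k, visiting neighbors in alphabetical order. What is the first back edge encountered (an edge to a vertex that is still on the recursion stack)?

DFS from k (visiting neighbors in alphabetical order); mark gray on enter, black on exit:
k gray
  g gray
    f gray
      f→k: k is gray → back edge
First back edge: f → k.

f->k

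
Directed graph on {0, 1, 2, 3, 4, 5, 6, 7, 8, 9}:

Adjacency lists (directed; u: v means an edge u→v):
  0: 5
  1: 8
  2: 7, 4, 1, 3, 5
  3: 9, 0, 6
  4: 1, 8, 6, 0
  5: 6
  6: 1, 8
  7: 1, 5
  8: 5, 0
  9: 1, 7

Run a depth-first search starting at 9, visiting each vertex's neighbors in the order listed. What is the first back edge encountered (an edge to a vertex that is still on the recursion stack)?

6->1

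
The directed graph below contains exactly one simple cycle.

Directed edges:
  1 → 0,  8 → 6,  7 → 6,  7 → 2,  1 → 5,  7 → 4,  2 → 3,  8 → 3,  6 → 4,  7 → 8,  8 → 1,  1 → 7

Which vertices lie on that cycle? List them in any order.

DFS with gray/black marking from 7:
7 gray
  4 gray
  4 black
  6 gray
    6→4: 4 black — skip
  6 black
  8 gray
    3 gray
    3 black
    1 gray
      5 gray
      5 black
      0 gray
      0 black
      1→7: 7 is gray → back edge
Back edge closes the cycle 7 → 8 → 1 → 7; its vertices are {1, 7, 8}.

1, 7, 8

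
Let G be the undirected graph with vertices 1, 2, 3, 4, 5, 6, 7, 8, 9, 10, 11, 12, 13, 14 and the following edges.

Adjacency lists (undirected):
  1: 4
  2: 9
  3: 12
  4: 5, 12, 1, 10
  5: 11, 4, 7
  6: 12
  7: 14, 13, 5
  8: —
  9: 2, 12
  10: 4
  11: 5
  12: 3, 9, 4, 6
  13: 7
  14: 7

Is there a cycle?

No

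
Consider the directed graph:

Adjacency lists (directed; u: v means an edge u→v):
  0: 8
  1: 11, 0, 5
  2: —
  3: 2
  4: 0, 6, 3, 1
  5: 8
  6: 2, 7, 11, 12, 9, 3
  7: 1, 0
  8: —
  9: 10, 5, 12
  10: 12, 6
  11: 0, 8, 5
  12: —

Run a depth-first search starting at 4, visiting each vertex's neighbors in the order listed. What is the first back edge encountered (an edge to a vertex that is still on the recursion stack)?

10->6

DFS from 4 (visiting each vertex's neighbors in the order listed); mark gray on enter, black on exit:
4 gray
  0 gray
    8 gray
    8 black
  0 black
  6 gray
    2 gray
    2 black
    7 gray
      1 gray
        11 gray
          11→0: 0 black — skip
          11→8: 8 black — skip
          5 gray
            5→8: 8 black — skip
          5 black
        11 black
        1→0: 0 black — skip
        1→5: 5 black — skip
      1 black
      7→0: 0 black — skip
    7 black
    6→11: 11 black — skip
    12 gray
    12 black
    9 gray
      10 gray
        10→12: 12 black — skip
        10→6: 6 is gray → back edge
First back edge: 10 → 6.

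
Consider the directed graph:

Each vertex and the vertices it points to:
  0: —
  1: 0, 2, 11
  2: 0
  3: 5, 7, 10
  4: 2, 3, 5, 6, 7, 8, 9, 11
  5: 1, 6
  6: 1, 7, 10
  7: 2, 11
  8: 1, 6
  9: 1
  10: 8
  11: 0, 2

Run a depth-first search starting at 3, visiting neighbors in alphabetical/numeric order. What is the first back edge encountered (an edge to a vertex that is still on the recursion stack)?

DFS from 3 (visiting neighbors in alphabetical/numeric order); mark gray on enter, black on exit:
3 gray
  5 gray
    1 gray
      0 gray
      0 black
      2 gray
        2→0: 0 black — skip
      2 black
      11 gray
        11→0: 0 black — skip
        11→2: 2 black — skip
      11 black
    1 black
    6 gray
      6→1: 1 black — skip
      7 gray
        7→2: 2 black — skip
        7→11: 11 black — skip
      7 black
      10 gray
        8 gray
          8→1: 1 black — skip
          8→6: 6 is gray → back edge
First back edge: 8 → 6.

8->6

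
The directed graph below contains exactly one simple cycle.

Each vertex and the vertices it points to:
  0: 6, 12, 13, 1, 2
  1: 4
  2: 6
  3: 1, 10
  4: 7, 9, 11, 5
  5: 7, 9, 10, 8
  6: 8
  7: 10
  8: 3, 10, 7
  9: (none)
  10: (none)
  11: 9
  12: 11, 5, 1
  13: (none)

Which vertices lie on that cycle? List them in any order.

1, 3, 4, 5, 8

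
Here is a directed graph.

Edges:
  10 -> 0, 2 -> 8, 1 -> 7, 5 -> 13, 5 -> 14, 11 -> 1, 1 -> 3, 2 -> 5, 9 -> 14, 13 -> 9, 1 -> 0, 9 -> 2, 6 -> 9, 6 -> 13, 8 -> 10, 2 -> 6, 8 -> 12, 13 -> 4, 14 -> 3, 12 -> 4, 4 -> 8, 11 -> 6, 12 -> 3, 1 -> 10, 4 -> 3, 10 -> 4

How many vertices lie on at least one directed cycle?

A vertex is on a directed cycle iff it belongs to a strongly connected component of size ≥ 2 (or has a self-loop).
The vertices on cycles are {2, 4, 5, 6, 8, 9, 10, 12, 13} — 9 in total.

9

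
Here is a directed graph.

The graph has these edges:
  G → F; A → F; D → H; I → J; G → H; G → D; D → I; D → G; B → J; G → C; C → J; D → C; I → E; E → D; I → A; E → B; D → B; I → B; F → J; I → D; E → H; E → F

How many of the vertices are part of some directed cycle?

4

A vertex is on a directed cycle iff it belongs to a strongly connected component of size ≥ 2 (or has a self-loop).
The vertices on cycles are {D, E, G, I} — 4 in total.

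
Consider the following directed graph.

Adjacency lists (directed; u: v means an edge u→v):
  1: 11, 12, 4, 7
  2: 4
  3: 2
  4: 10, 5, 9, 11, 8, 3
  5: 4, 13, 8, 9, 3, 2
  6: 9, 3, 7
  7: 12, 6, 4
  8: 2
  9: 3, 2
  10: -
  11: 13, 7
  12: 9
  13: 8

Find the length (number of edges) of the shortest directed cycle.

2

For each vertex v, BFS finds the shortest path from v back to v.
The shortest such closed walk is 7 → 6 → 7, length 2.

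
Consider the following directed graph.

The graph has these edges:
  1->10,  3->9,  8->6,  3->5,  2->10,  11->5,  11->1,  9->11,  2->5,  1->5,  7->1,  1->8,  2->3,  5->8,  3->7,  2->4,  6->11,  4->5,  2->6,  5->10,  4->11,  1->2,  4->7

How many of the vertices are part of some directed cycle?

A vertex is on a directed cycle iff it belongs to a strongly connected component of size ≥ 2 (or has a self-loop).
The vertices on cycles are {1, 2, 3, 4, 5, 6, 7, 8, 9, 11} — 10 in total.

10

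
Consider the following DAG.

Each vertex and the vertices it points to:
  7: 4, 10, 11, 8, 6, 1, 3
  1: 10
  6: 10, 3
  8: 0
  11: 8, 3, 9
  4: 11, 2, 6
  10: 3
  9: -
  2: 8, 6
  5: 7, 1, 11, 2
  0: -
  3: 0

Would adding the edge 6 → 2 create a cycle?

Yes

Adding 6→2 creates a cycle iff 2 can already reach 6.
Path from 2: 2 → 6.
So 2 → … → 6 → 2 is a cycle.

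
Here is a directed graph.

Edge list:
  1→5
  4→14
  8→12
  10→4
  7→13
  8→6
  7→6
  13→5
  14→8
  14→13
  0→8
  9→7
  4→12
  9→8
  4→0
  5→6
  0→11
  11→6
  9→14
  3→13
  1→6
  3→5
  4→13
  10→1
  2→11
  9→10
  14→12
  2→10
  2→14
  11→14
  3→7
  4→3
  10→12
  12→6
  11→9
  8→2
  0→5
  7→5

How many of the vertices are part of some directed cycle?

8

A vertex is on a directed cycle iff it belongs to a strongly connected component of size ≥ 2 (or has a self-loop).
The vertices on cycles are {0, 2, 4, 8, 9, 10, 11, 14} — 8 in total.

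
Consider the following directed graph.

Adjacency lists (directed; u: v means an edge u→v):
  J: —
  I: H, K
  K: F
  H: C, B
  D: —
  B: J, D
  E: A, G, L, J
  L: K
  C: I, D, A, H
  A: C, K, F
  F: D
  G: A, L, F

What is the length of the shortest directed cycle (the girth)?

2

For each vertex v, BFS finds the shortest path from v back to v.
The shortest such closed walk is A → C → A, length 2.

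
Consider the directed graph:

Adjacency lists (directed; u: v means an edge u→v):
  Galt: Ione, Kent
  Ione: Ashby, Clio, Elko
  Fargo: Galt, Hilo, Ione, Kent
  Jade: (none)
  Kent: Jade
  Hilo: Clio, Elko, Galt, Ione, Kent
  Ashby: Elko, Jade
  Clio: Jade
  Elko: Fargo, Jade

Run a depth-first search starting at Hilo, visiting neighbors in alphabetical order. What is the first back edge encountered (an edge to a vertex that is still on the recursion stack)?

DFS from Hilo (visiting neighbors in alphabetical order); mark gray on enter, black on exit:
Hilo gray
  Clio gray
    Jade gray
    Jade black
  Clio black
  Elko gray
    Fargo gray
      Galt gray
        Ione gray
          Ashby gray
            Ashby→Elko: Elko is gray → back edge
First back edge: Ashby → Elko.

Ashby→Elko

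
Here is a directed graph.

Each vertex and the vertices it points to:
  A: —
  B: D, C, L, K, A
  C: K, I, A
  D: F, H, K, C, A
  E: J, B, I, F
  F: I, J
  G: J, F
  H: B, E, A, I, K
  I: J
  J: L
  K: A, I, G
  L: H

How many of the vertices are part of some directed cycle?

11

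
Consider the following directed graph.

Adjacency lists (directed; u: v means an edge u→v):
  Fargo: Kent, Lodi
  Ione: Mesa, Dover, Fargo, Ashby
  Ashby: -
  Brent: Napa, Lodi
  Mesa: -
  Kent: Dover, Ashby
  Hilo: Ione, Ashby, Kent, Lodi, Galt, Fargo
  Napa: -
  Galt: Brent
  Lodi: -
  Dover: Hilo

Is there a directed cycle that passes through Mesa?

No

Mesa lies on a cycle iff there is a path from Mesa back to itself.
Exploring from Mesa, it never reaches itself; equivalently, its strongly connected component is a singleton.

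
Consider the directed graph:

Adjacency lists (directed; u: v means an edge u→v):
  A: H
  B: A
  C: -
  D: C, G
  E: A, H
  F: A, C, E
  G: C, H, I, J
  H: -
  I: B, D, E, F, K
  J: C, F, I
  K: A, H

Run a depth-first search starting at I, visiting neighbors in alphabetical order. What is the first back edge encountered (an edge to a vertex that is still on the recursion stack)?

DFS from I (visiting neighbors in alphabetical order); mark gray on enter, black on exit:
I gray
  B gray
    A gray
      H gray
      H black
    A black
  B black
  D gray
    C gray
    C black
    G gray
      G→C: C black — skip
      G→H: H black — skip
      G→I: I is gray → back edge
First back edge: G → I.

G->I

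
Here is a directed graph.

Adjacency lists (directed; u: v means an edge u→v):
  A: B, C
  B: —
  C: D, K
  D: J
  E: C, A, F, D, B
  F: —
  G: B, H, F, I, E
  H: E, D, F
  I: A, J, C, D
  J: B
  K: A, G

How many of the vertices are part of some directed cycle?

7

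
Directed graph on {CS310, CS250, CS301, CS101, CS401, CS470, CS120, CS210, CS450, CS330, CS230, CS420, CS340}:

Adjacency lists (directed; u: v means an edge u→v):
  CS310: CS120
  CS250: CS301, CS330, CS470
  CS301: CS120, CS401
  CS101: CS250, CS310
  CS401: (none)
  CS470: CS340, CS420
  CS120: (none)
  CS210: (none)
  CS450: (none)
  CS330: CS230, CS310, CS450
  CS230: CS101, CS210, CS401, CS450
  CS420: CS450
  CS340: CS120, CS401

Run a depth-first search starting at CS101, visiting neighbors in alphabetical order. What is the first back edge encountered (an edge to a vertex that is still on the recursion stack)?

DFS from CS101 (visiting neighbors in alphabetical order); mark gray on enter, black on exit:
CS101 gray
  CS250 gray
    CS301 gray
      CS120 gray
      CS120 black
      CS401 gray
      CS401 black
    CS301 black
    CS330 gray
      CS230 gray
        CS230→CS101: CS101 is gray → back edge
First back edge: CS230 → CS101.

CS230→CS101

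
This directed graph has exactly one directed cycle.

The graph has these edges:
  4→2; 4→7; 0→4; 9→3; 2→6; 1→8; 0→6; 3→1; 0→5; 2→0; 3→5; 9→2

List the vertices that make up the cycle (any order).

0, 2, 4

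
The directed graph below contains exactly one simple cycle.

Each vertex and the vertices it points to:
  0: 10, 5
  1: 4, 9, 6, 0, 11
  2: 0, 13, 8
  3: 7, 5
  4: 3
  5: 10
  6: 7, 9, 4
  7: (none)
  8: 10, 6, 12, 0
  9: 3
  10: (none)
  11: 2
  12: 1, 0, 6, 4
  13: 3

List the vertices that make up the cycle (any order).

1, 2, 8, 11, 12

DFS with gray/black marking from 11:
11 gray
  2 gray
    0 gray
      10 gray
      10 black
      5 gray
        5→10: 10 black — skip
      5 black
    0 black
    13 gray
      3 gray
        7 gray
        7 black
        3→5: 5 black — skip
      3 black
    13 black
    8 gray
      8→10: 10 black — skip
      6 gray
        6→7: 7 black — skip
        9 gray
          9→3: 3 black — skip
        9 black
        4 gray
          4→3: 3 black — skip
        4 black
      6 black
      12 gray
        1 gray
          1→4: 4 black — skip
          1→9: 9 black — skip
          1→6: 6 black — skip
          1→0: 0 black — skip
          1→11: 11 is gray → back edge
Back edge closes the cycle 11 → 2 → 8 → 12 → 1 → 11; its vertices are {1, 2, 8, 11, 12}.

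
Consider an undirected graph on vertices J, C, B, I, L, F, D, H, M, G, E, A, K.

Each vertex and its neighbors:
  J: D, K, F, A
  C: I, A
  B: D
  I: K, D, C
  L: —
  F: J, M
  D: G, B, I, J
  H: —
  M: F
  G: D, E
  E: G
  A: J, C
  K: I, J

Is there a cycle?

Yes

DFS, tracking each vertex's parent; an edge to a visited non-parent vertex closes a cycle.
Start from H:
visit H (parent –)
visit J (parent –)
  visit D (parent J)
    visit G (parent D)
      G–D: parent, skip
      visit E (parent G)
        E–G: parent, skip
    visit B (parent D)
      B–D: parent, skip
    visit I (parent D)
      visit K (parent I)
        K–I: parent, skip
        K–J: J visited and ≠ parent → cycle
Cycle: J – D – I – K – J.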